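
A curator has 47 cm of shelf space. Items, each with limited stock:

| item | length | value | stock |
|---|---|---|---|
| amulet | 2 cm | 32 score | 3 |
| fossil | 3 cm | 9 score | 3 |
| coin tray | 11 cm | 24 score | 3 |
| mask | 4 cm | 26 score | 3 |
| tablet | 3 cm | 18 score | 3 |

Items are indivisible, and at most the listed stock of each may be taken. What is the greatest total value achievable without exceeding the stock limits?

Best selections within length 47 and stock limits:
- 3×amulet + 3×fossil + 1×coin tray + 3×mask + 3×tablet: length 47, value 279
- 3×amulet + 2×fossil + 1×coin tray + 3×mask + 3×tablet: length 44, value 270
- 3×amulet + 1×fossil + 1×coin tray + 3×mask + 3×tablet: length 41, value 261
Best: 279 score.

279 score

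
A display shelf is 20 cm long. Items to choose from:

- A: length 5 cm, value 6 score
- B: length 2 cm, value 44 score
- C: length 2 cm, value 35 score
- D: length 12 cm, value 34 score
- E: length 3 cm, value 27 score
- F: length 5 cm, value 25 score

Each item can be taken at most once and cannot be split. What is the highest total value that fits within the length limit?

140 score

This is a 0/1 knapsack; check combinations near the capacity.
- B+C+D+E: length 2+2+12+3=19, value 44+35+34+27=140
- A+B+C+E+F: length 5+2+2+3+5=17, value 6+44+35+27+25=137
- B+C+E+F: length 2+2+3+5=12, value 44+35+27+25=131
Best: 140 score.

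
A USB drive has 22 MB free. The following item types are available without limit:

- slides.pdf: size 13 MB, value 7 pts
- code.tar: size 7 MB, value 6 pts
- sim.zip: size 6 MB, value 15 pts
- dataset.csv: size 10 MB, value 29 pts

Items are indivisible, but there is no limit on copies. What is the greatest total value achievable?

59 pts

Best value-per-unit is dataset.csv at 29/10; filling with it alone gives 2×29 = 58.
Optimal mix: 2×sim.zip + 1×dataset.csv → size 22, value 59.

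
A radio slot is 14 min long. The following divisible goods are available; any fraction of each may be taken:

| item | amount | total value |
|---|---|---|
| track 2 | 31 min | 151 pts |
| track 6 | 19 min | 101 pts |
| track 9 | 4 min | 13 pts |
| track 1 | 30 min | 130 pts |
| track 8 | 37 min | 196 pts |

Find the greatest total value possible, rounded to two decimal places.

Take in order of value per unit:
- track 6 (101/19 per unit): 14 of 19 → value 14×101/19 = 74.4211, running total 74.42
Total 74.42.

74.42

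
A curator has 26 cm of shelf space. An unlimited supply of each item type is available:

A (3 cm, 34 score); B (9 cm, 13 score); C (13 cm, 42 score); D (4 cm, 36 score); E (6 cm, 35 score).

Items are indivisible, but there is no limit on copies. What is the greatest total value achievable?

276 score

Best value-per-unit is A at 34/3; filling with it alone gives 8×34 = 272.
Optimal mix: 6×A + 2×D → length 26, value 276.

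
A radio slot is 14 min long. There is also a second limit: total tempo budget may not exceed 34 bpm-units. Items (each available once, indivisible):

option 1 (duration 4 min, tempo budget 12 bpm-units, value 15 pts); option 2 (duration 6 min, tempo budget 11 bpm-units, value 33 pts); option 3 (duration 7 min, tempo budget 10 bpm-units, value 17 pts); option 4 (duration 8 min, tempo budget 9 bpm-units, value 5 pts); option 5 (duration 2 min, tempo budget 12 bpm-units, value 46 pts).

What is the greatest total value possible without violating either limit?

Feasible sets respecting both limits:
- option 2+option 5: duration 8, tempo budget 23, value 79
- option 1+option 3+option 5: duration 13, tempo budget 34, value 78
- option 1+option 4+option 5: duration 14, tempo budget 33, value 66
- option 3+option 5: duration 9, tempo budget 22, value 63
Best: 79 pts.

79 pts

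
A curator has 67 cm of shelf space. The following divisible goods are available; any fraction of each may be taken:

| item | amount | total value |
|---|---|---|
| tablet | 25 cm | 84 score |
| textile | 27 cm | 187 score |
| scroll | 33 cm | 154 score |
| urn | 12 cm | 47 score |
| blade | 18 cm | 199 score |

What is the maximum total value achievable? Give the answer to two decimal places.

488.67

Take in order of value per unit:
- blade (199/18 per unit): all 18 → value 199, running total 199.00
- textile (187/27 per unit): all 27 → value 187, running total 386.00
- scroll (154/33 per unit): 22 of 33 → value 22×154/33 = 102.6667, running total 488.67
Total 488.67.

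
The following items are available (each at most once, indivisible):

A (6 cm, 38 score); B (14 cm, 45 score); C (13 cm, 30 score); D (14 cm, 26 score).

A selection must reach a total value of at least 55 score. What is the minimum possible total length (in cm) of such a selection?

19

Subsets with value ≥ 55, sorted by total length:
- A+C: length 19, value 68
- A+B: length 20, value 83
Minimum length: 19 cm.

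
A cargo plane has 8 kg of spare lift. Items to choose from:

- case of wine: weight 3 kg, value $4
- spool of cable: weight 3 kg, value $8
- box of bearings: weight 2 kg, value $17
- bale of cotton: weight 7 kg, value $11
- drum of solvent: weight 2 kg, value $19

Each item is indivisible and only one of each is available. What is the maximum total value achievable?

$44

Check high-value combinations within 8 kg:
- spool of cable+box of bearings+drum of solvent: weight 3+2+2=7, value 8+17+19=44
- case of wine+box of bearings+drum of solvent: weight 3+2+2=7, value 4+17+19=40
- box of bearings+drum of solvent: weight 2+2=4, value 17+19=36
- case of wine+spool of cable+drum of solvent: weight 3+3+2=8, value 4+8+19=31
Best: $44.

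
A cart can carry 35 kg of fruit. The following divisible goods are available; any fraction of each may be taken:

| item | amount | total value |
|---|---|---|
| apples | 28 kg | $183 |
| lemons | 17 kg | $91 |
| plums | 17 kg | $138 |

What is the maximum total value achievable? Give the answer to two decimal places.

Take in order of value per unit:
- plums (138/17 per unit): all 17 → value 138, running total 138.00
- apples (183/28 per unit): 18 of 28 → value 18×183/28 = 117.6429, running total 255.64
Total 255.64.

255.64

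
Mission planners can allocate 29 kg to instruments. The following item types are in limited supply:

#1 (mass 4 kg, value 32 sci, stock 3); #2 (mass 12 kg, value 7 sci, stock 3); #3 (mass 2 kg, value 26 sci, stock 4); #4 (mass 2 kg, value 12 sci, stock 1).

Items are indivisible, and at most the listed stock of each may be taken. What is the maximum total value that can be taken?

212 sci

Top feasible selections:
- 3×#1 + 4×#3 + 1×#4: mass 22, value 212
- 3×#1 + 4×#3: mass 20, value 200
Best: 212 sci.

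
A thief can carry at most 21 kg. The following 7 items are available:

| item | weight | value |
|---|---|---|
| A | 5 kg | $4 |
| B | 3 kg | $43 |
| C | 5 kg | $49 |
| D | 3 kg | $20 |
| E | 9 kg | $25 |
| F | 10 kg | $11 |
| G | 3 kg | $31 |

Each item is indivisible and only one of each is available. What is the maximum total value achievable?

Check high-value combinations within 21 kg:
- B+C+E+G: weight 3+5+9+3=20, value 43+49+25+31=148
- A+B+C+D+G: weight 5+3+5+3+3=19, value 4+43+49+20+31=147
- B+C+D+G: weight 3+5+3+3=14, value 43+49+20+31=143
- B+C+D+E: weight 3+5+3+9=20, value 43+49+20+25=137
Best: $148.

$148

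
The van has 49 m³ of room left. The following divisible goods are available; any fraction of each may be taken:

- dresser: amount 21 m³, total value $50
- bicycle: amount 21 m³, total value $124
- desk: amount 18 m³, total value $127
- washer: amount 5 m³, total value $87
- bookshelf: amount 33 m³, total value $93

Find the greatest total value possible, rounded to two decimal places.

352.09

Take in order of value per unit:
- washer (87/5 per unit): all 5 → value 87, running total 87.00
- desk (127/18 per unit): all 18 → value 127, running total 214.00
- bicycle (124/21 per unit): all 21 → value 124, running total 338.00
- bookshelf (93/33 per unit): 5 of 33 → value 5×93/33 = 14.0909, running total 352.09
Total 352.09.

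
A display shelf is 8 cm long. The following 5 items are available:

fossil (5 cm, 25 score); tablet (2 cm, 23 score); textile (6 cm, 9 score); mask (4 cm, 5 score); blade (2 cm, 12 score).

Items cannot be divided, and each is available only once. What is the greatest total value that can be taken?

48 score

Check high-value combinations within 8 cm:
- fossil+tablet: length 5+2=7, value 25+23=48
- tablet+mask+blade: length 2+4+2=8, value 23+5+12=40
- fossil+blade: length 5+2=7, value 25+12=37
- tablet+blade: length 2+2=4, value 23+12=35
Best: 48 score.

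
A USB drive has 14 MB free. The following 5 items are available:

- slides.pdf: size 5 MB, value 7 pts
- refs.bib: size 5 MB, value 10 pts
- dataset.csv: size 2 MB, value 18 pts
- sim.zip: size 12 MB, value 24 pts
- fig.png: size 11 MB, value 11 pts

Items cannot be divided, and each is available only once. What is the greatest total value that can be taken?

Check high-value combinations within 14 MB:
- dataset.csv+sim.zip: size 2+12=14, value 18+24=42
- slides.pdf+refs.bib+dataset.csv: size 5+5+2=12, value 7+10+18=35
- dataset.csv+fig.png: size 2+11=13, value 18+11=29
Best: 42 pts.

42 pts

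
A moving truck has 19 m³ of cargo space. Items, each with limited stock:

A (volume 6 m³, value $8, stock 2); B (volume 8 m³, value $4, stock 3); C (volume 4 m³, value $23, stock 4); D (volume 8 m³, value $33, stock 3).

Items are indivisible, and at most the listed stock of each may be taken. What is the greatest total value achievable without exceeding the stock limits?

$92

Top feasible selections:
- 4×C: volume 16, value 92
- 2×C + 1×D: volume 16, value 79
Best: $92.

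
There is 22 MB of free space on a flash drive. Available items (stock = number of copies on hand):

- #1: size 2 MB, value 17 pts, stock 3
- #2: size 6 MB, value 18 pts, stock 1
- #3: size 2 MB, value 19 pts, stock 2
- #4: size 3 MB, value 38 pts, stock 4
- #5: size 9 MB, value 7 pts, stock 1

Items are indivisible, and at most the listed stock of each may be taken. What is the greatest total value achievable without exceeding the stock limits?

241 pts

Top feasible selections:
- 3×#1 + 2×#3 + 4×#4: size 22, value 241
- 2×#1 + 2×#3 + 4×#4: size 20, value 224
Best: 241 pts.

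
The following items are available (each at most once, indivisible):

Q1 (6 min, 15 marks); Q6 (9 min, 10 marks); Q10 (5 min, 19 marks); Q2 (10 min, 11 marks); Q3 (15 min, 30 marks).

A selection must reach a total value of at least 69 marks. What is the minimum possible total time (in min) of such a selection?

35

Subsets with value ≥ 69, sorted by total time:
- Q1+Q6+Q10+Q3: time 35, value 74
- Q1+Q10+Q2+Q3: time 36, value 75
- Q6+Q10+Q2+Q3: time 39, value 70
- Q1+Q6+Q10+Q2+Q3: time 45, value 85
Minimum time: 35 min.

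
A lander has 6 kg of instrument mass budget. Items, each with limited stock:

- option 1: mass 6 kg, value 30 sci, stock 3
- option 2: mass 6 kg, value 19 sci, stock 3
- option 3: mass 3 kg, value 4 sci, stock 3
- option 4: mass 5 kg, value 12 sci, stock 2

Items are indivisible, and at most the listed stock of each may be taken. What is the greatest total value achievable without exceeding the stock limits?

Best selections within mass 6 and stock limits:
- 1×option 1: mass 6, value 30
- 1×option 2: mass 6, value 19
- 1×option 4: mass 5, value 12
Best: 30 sci.

30 sci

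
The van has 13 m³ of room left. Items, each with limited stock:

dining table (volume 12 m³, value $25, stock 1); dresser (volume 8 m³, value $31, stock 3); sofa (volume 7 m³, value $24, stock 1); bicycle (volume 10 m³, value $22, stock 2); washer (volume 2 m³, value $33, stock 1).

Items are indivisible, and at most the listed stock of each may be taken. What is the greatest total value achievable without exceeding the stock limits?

Best selections within volume 13 and stock limits:
- 1×dresser + 1×washer: volume 10, value 64
- 1×sofa + 1×washer: volume 9, value 57
Best: $64.

$64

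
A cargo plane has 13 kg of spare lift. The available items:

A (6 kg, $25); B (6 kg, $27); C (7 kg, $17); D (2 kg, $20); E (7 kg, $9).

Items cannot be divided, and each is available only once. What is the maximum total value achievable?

$52

Check high-value combinations within 13 kg:
- A+B: weight 6+6=12, value 25+27=52
- B+D: weight 6+2=8, value 27+20=47
- A+D: weight 6+2=8, value 25+20=45
- B+C: weight 6+7=13, value 27+17=44
Best: $52.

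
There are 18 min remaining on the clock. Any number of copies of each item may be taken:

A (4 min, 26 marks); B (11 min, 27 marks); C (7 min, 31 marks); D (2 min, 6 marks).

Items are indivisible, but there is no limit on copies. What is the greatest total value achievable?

Best value-per-unit is A at 26/4; filling with it alone gives 4×26 = 104.
Optimal mix: 4×A + 1×D → time 18, value 110.

110 marks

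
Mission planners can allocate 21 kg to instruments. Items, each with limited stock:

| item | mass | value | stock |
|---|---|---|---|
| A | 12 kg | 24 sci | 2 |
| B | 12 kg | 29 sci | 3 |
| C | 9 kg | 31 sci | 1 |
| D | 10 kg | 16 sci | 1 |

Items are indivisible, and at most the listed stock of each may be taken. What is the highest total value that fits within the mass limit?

60 sci

Best selections within mass 21 and stock limits:
- 1×B + 1×C: mass 21, value 60
- 1×A + 1×C: mass 21, value 55
- 1×C + 1×D: mass 19, value 47
Best: 60 sci.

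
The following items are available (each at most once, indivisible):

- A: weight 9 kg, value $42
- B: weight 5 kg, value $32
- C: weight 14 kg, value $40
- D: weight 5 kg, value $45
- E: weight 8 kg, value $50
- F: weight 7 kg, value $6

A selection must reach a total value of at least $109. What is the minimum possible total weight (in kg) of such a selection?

Subsets with value ≥ 109, sorted by total weight:
- B+D+E: weight 18, value 127
- A+B+D: weight 19, value 119
- A+D+E: weight 22, value 137
Minimum weight: 18 kg.

18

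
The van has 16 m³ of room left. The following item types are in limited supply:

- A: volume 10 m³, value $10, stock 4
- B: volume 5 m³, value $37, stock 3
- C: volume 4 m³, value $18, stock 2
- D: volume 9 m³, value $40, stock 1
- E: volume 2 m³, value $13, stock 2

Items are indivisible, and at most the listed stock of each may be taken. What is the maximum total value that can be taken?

Top feasible selections:
- 3×B: volume 15, value 111
- 2×B + 1×C + 1×E: volume 16, value 105
- 2×B + 2×E: volume 14, value 100
Best: $111.

$111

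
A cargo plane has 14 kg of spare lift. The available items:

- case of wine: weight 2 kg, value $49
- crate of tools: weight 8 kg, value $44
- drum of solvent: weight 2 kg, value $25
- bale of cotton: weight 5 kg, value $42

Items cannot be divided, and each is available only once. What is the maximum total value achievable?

$118

Check high-value combinations within 14 kg:
- case of wine+crate of tools+drum of solvent: weight 2+8+2=12, value 49+44+25=118
- case of wine+drum of solvent+bale of cotton: weight 2+2+5=9, value 49+25+42=116
- case of wine+crate of tools: weight 2+8=10, value 49+44=93
Best: $118.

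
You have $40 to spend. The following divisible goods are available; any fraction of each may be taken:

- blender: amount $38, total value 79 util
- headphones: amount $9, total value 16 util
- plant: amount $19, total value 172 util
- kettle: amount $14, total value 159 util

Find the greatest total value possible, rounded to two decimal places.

Take in order of value per unit:
- kettle (159/14 per unit): all 14 → value 159, running total 159.00
- plant (172/19 per unit): all 19 → value 172, running total 331.00
- blender (79/38 per unit): 7 of 38 → value 7×79/38 = 14.5526, running total 345.55
Total 345.55.

345.55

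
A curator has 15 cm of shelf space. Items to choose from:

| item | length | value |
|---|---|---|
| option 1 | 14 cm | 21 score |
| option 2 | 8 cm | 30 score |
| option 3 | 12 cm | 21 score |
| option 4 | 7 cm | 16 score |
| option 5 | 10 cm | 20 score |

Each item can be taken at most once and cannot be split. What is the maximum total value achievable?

46 score

Check high-value combinations within 15 cm:
- option 2+option 4: length 8+7=15, value 30+16=46
- option 2: length 8, value 30
- option 3: length 12, value 21
Best: 46 score.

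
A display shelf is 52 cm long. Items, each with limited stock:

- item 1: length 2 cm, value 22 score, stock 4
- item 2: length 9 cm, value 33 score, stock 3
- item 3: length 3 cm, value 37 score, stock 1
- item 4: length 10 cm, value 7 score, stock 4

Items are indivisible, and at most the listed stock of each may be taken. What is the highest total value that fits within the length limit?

231 score

Best selections within length 52 and stock limits:
- 4×item 1 + 3×item 2 + 1×item 3 + 1×item 4: length 48, value 231
- 4×item 1 + 3×item 2 + 1×item 3: length 38, value 224
- 3×item 1 + 3×item 2 + 1×item 3 + 1×item 4: length 46, value 209
- 4×item 1 + 2×item 2 + 1×item 3 + 2×item 4: length 49, value 205
Best: 231 score.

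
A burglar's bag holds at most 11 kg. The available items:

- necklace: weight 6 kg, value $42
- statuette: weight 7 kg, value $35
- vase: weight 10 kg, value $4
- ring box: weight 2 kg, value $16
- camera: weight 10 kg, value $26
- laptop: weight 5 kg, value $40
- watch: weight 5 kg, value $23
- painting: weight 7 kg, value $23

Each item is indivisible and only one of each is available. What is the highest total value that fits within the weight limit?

$82

This is a 0/1 knapsack; check combinations near the capacity.
- necklace+laptop: weight 6+5=11, value 42+40=82
- necklace+watch: weight 6+5=11, value 42+23=65
- laptop+watch: weight 5+5=10, value 40+23=63
Best: $82.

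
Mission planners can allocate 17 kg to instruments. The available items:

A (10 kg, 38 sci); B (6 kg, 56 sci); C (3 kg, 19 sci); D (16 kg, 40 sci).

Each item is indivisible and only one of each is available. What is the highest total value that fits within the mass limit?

94 sci

Check high-value combinations within 17 kg:
- A+B: mass 10+6=16, value 38+56=94
- B+C: mass 6+3=9, value 56+19=75
- A+C: mass 10+3=13, value 38+19=57
- B: mass 6, value 56
Best: 94 sci.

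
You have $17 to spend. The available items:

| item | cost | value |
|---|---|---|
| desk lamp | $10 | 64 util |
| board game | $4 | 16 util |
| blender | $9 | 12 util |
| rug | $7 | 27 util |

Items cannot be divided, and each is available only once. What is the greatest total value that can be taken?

Check high-value combinations within $17:
- desk lamp+rug: cost 10+7=17, value 64+27=91
- desk lamp+board game: cost 10+4=14, value 64+16=80
- desk lamp: cost 10, value 64
Best: 91 util.

91 util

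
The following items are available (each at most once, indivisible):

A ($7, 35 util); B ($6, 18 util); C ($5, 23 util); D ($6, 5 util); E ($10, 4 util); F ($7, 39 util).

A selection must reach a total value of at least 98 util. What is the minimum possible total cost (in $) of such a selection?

Subsets with value ≥ 98, sorted by total cost:
- A+B+C+F: cost 25, value 115
- A+C+D+F: cost 25, value 102
Minimum cost: 25 $.

25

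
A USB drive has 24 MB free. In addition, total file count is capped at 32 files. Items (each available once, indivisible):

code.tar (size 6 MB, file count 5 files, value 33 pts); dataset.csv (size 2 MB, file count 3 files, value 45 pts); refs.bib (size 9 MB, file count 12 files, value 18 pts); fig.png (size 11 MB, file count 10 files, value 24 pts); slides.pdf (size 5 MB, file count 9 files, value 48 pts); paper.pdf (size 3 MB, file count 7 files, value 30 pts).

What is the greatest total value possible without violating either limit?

Feasible sets respecting both limits:
- code.tar+dataset.csv+slides.pdf+paper.pdf: size 16, file count 24, value 156
- code.tar+dataset.csv+fig.png+slides.pdf: size 24, file count 27, value 150
- dataset.csv+fig.png+slides.pdf+paper.pdf: size 21, file count 29, value 147
- code.tar+dataset.csv+refs.bib+slides.pdf: size 22, file count 29, value 144
Best: 156 pts.

156 pts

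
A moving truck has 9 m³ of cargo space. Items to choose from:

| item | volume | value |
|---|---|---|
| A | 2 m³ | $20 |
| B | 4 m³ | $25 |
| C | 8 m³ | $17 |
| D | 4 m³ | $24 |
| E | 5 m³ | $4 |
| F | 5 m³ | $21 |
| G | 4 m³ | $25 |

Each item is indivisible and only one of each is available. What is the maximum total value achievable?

$50

Check high-value combinations within 9 m³:
- B+G: volume 4+4=8, value 25+25=50
- B+D: volume 4+4=8, value 25+24=49
- D+G: volume 4+4=8, value 24+25=49
- B+F: volume 4+5=9, value 25+21=46
Best: $50.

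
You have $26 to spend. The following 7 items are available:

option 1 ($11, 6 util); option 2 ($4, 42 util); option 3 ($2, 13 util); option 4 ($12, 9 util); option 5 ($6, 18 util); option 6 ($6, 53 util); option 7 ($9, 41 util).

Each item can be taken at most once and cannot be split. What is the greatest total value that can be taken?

Check high-value combinations within $26:
- option 2+option 5+option 6+option 7: cost 4+6+6+9=25, value 42+18+53+41=154
- option 2+option 3+option 6+option 7: cost 4+2+6+9=21, value 42+13+53+41=149
- option 2+option 6+option 7: cost 4+6+9=19, value 42+53+41=136
- option 2+option 3+option 5+option 6: cost 4+2+6+6=18, value 42+13+18+53=126
- option 3+option 5+option 6+option 7: cost 2+6+6+9=23, value 13+18+53+41=125
Best: 154 util.

154 util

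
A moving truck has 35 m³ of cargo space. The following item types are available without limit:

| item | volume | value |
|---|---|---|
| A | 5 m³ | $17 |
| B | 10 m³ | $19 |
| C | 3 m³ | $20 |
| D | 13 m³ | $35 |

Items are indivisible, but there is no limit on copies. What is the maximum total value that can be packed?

Best value-per-unit is C at 20/3, and filling with it alone uses volume 11×3=33. No mix of the others beats 11×20 = 220.

$220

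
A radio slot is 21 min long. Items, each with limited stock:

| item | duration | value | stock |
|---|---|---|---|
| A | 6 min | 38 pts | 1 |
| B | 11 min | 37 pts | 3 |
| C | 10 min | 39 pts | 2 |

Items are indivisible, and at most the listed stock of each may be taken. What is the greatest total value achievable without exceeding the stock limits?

Top feasible selections:
- 2×C: duration 20, value 78
- 1×A + 1×C: duration 16, value 77
- 1×B + 1×C: duration 21, value 76
- 1×A + 1×B: duration 17, value 75
Best: 78 pts.

78 pts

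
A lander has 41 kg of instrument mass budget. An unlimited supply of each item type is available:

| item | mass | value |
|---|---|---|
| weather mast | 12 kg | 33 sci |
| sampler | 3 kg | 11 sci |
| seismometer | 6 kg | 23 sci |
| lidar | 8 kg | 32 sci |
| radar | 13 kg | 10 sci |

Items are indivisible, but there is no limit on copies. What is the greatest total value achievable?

Best value-per-unit is lidar at 32/8; filling with it alone gives 5×32 = 160.
Optimal mix: 1×sampler + 1×seismometer + 4×lidar → mass 41, value 162.

162 sci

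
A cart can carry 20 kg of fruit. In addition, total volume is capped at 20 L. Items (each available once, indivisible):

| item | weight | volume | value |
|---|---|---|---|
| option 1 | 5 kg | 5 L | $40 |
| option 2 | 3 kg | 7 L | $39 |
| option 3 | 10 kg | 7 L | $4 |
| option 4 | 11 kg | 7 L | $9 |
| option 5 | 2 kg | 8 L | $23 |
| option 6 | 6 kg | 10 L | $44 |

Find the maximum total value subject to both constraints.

$102

Feasible sets respecting both limits:
- option 1+option 2+option 5: weight 10, volume 20, value 102
- option 1+option 2+option 4: weight 19, volume 19, value 88
- option 1+option 6: weight 11, volume 15, value 84
- option 1+option 2+option 3: weight 18, volume 19, value 83
Best: $102.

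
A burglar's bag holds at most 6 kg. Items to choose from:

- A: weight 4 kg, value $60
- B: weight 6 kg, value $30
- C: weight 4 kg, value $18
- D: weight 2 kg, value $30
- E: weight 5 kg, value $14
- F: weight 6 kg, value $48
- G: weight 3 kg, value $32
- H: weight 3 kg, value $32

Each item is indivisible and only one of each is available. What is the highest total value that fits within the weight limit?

Check high-value combinations within 6 kg:
- A+D: weight 4+2=6, value 60+30=90
- G+H: weight 3+3=6, value 32+32=64
- D+G: weight 2+3=5, value 30+32=62
- D+H: weight 2+3=5, value 30+32=62
- A: weight 4, value 60
Best: $90.

$90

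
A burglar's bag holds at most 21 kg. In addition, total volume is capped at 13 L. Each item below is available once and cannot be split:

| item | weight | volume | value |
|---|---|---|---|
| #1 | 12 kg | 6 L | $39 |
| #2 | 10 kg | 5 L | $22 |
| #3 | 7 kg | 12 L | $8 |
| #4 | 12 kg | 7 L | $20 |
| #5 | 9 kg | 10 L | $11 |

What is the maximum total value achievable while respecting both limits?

$39

Feasible sets respecting both limits:
- #1: weight 12, volume 6, value 39
- #2: weight 10, volume 5, value 22
- #4: weight 12, volume 7, value 20
- #5: weight 9, volume 10, value 11
Best: $39.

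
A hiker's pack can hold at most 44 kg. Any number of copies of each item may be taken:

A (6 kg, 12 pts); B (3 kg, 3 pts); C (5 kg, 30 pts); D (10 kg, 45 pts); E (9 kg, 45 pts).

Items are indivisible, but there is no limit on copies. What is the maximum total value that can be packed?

Best value-per-unit is C at 30/5; filling with it alone gives 8×30 = 240.
Optimal mix: 7×C + 1×E → weight 44, value 255.

255 pts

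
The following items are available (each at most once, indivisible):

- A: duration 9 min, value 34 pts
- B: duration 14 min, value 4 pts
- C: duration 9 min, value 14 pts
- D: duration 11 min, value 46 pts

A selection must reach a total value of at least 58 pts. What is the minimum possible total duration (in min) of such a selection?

Subsets with value ≥ 58, sorted by total duration:
- A+D: duration 20, value 80
- C+D: duration 20, value 60
- A+C+D: duration 29, value 94
- A+B+D: duration 34, value 84
Minimum duration: 20 min.

20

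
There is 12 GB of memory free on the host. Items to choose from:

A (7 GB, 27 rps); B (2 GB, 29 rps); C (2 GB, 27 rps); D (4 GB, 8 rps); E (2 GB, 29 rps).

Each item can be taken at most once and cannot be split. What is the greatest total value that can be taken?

93 rps

Check high-value combinations within 12 GB:
- B+C+D+E: memory 2+2+4+2=10, value 29+27+8+29=93
- B+C+E: memory 2+2+2=6, value 29+27+29=85
- A+B+E: memory 7+2+2=11, value 27+29+29=85
- A+B+C: memory 7+2+2=11, value 27+29+27=83
- A+C+E: memory 7+2+2=11, value 27+27+29=83
Best: 93 rps.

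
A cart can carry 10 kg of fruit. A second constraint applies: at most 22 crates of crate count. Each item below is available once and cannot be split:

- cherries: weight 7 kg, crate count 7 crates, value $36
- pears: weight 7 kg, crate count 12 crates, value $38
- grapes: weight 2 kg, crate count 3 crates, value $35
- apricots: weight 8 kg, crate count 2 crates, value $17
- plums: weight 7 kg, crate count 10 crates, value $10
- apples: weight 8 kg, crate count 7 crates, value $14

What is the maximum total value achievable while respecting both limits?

Feasible sets respecting both limits:
- pears+grapes: weight 9, crate count 15, value 73
- cherries+grapes: weight 9, crate count 10, value 71
- grapes+apricots: weight 10, crate count 5, value 52
- grapes+apples: weight 10, crate count 10, value 49
Best: $73.

$73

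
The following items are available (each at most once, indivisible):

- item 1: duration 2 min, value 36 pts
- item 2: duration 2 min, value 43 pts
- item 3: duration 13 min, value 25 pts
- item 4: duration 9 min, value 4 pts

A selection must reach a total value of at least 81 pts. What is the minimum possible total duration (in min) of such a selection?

13

Subsets with value ≥ 81, sorted by total duration:
- item 1+item 2+item 4: duration 13, value 83
- item 1+item 2+item 3: duration 17, value 104
- item 1+item 2+item 3+item 4: duration 26, value 108
Minimum duration: 13 min.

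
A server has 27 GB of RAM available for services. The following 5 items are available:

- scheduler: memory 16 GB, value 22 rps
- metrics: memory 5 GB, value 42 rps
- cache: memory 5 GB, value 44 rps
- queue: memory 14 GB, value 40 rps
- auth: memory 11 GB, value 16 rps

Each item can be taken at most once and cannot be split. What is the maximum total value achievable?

126 rps

Check high-value combinations within 27 GB:
- metrics+cache+queue: memory 5+5+14=24, value 42+44+40=126
- scheduler+metrics+cache: memory 16+5+5=26, value 22+42+44=108
- metrics+cache+auth: memory 5+5+11=21, value 42+44+16=102
- metrics+cache: memory 5+5=10, value 42+44=86
- cache+queue: memory 5+14=19, value 44+40=84
Best: 126 rps.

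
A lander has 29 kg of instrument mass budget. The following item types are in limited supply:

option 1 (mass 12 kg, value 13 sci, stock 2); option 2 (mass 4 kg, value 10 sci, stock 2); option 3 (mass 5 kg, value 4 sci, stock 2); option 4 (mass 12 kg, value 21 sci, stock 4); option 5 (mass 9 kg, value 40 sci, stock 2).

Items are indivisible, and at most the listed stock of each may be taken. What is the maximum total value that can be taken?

Top feasible selections:
- 2×option 2 + 2×option 5: mass 26, value 100
- 1×option 2 + 1×option 3 + 2×option 5: mass 27, value 94
- 1×option 2 + 2×option 5: mass 22, value 90
- 2×option 3 + 2×option 5: mass 28, value 88
Best: 100 sci.

100 sci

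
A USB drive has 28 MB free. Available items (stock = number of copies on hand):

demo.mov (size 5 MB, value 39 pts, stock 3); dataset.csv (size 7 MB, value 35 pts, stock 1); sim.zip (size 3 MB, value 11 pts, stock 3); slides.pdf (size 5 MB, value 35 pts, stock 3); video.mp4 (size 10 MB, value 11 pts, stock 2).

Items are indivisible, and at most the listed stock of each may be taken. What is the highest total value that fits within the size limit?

198 pts

Top feasible selections:
- 3×demo.mov + 1×sim.zip + 2×slides.pdf: size 28, value 198
- 2×demo.mov + 1×sim.zip + 3×slides.pdf: size 28, value 194
- 3×demo.mov + 2×slides.pdf: size 25, value 187
Best: 198 pts.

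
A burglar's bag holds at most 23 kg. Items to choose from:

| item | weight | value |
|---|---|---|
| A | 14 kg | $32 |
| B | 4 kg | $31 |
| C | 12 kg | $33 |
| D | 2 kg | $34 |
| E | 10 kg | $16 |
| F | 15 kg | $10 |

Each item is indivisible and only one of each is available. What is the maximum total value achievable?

$98

Check high-value combinations within 23 kg:
- B+C+D: weight 4+12+2=18, value 31+33+34=98
- A+B+D: weight 14+4+2=20, value 32+31+34=97
- B+D+E: weight 4+2+10=16, value 31+34+16=81
- B+D+F: weight 4+2+15=21, value 31+34+10=75
- C+D: weight 12+2=14, value 33+34=67
Best: $98.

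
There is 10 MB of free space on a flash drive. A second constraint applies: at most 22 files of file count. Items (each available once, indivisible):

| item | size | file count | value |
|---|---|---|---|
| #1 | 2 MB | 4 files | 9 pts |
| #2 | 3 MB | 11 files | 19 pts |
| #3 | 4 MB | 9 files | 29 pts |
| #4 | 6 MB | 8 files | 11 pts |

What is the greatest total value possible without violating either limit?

Feasible sets respecting both limits:
- #2+#3: size 7, file count 20, value 48
- #3+#4: size 10, file count 17, value 40
- #1+#3: size 6, file count 13, value 38
Best: 48 pts.

48 pts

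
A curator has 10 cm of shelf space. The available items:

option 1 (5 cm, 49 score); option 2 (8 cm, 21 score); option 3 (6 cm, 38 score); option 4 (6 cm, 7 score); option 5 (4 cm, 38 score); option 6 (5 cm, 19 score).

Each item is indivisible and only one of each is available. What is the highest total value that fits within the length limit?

Check high-value combinations within 10 cm:
- option 1+option 5: length 5+4=9, value 49+38=87
- option 3+option 5: length 6+4=10, value 38+38=76
- option 1+option 6: length 5+5=10, value 49+19=68
Best: 87 score.

87 score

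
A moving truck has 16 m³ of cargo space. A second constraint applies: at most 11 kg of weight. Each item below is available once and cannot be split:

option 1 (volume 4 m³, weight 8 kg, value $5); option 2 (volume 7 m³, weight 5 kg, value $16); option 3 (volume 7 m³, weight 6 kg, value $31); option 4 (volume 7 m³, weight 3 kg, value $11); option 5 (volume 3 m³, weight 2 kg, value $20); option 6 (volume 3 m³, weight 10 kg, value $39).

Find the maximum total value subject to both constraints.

Feasible sets respecting both limits:
- option 3+option 5: volume 10, weight 8, value 51
- option 2+option 3: volume 14, weight 11, value 47
- option 3+option 4: volume 14, weight 9, value 42
- option 6: volume 3, weight 10, value 39
Best: $51.

$51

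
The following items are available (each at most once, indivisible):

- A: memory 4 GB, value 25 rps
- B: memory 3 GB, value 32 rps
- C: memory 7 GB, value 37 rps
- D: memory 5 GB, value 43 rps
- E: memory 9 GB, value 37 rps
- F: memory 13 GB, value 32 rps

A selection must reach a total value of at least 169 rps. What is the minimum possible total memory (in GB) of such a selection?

Subsets with value ≥ 169, sorted by total memory:
- A+B+C+D+E: memory 28, value 174
- A+B+C+D+F: memory 32, value 169
Minimum memory: 28 GB.

28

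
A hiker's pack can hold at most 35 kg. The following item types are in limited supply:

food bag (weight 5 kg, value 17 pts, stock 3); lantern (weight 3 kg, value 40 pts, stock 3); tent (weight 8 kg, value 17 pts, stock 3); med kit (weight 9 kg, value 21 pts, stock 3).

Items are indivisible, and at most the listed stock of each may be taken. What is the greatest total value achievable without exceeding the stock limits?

192 pts

Best selections within weight 35 and stock limits:
- 3×food bag + 3×lantern + 1×med kit: weight 33, value 192
- 3×food bag + 3×lantern + 1×tent: weight 32, value 188
- 2×food bag + 3×lantern + 2×tent: weight 35, value 188
Best: 192 pts.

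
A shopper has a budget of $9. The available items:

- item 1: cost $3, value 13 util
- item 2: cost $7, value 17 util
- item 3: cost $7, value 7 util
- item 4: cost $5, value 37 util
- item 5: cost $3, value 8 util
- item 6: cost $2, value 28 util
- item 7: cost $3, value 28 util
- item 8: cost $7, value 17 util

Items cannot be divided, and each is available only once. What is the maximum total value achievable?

Check high-value combinations within $9:
- item 1+item 6+item 7: cost 3+2+3=8, value 13+28+28=69
- item 4+item 6: cost 5+2=7, value 37+28=65
- item 4+item 7: cost 5+3=8, value 37+28=65
Best: 69 util.

69 util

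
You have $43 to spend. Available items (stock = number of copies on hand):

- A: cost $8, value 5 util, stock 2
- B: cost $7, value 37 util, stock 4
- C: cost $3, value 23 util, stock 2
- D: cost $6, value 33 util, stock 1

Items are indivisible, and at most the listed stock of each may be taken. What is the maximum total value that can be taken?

227 util

Best selections within cost 43 and stock limits:
- 4×B + 2×C + 1×D: cost 40, value 227
- 4×B + 1×C + 1×D: cost 37, value 204
- 1×A + 4×B + 2×C: cost 42, value 199
- 1×A + 3×B + 2×C + 1×D: cost 41, value 195
Best: 227 util.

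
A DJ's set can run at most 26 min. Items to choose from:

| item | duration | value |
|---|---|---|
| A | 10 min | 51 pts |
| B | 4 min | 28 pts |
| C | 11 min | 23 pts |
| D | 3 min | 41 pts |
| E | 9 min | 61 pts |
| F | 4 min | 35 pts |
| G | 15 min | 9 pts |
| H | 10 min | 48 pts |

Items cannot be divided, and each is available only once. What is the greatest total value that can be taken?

Check high-value combinations within 26 min:
- A+D+E+F: duration 10+3+9+4=26, value 51+41+61+35=188
- D+E+F+H: duration 3+9+4+10=26, value 41+61+35+48=185
- A+B+D+E: duration 10+4+3+9=26, value 51+28+41+61=181
- B+D+E+H: duration 4+3+9+10=26, value 28+41+61+48=178
Best: 188 pts.

188 pts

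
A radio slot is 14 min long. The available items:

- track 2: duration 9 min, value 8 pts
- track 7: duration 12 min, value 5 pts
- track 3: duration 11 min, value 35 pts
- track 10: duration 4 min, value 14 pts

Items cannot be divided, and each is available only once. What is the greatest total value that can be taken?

Check high-value combinations within 14 min:
- track 3: duration 11, value 35
- track 2+track 10: duration 9+4=13, value 8+14=22
- track 10: duration 4, value 14
- track 2: duration 9, value 8
- track 7: duration 12, value 5
Best: 35 pts.

35 pts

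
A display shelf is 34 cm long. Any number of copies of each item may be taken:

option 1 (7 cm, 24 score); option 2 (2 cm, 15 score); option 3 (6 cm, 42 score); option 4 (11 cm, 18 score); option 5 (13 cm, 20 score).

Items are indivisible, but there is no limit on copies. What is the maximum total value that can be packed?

255 score

Best value-per-unit is option 2 at 15/2, and filling with it alone uses length 17×2=34. No mix of the others beats 17×15 = 255.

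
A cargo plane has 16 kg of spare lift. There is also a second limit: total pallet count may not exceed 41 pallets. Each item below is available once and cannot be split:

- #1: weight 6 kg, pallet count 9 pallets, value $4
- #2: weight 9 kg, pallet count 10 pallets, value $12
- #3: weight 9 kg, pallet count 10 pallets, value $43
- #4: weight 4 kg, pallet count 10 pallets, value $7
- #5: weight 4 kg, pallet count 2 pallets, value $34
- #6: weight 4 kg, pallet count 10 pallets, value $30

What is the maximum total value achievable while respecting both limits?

$77

Feasible sets respecting both limits:
- #3+#5: weight 13, pallet count 12, value 77
- #3+#6: weight 13, pallet count 20, value 73
- #4+#5+#6: weight 12, pallet count 22, value 71
- #1+#5+#6: weight 14, pallet count 21, value 68
Best: $77.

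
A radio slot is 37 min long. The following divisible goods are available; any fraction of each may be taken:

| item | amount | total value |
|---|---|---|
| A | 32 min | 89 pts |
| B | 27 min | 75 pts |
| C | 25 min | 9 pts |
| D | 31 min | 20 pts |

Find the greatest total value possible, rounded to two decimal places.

102.89

Take in order of value per unit:
- A (89/32 per unit): all 32 → value 89, running total 89.00
- B (75/27 per unit): 5 of 27 → value 5×75/27 = 13.8889, running total 102.89
Total 102.89.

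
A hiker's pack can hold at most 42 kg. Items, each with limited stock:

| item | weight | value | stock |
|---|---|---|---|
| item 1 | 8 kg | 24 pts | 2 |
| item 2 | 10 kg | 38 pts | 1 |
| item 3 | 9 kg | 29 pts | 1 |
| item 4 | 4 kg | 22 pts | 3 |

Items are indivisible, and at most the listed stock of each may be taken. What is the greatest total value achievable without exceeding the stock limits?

Top feasible selections:
- 1×item 1 + 1×item 2 + 1×item 3 + 3×item 4: weight 39, value 157
- 2×item 1 + 1×item 2 + 3×item 4: weight 38, value 152
Best: 157 pts.

157 pts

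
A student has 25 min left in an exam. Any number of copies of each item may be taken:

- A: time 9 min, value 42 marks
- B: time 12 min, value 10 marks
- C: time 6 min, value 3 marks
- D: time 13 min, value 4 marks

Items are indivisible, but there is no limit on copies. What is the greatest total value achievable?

Best value-per-unit is A at 42/9; filling with it alone gives 2×42 = 84.
Optimal mix: 2×A + 1×C → time 24, value 87.

87 marks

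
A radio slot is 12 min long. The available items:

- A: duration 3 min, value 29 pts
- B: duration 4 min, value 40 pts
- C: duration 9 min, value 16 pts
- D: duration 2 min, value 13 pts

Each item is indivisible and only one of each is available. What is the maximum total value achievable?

Check high-value combinations within 12 min:
- A+B+D: duration 3+4+2=9, value 29+40+13=82
- A+B: duration 3+4=7, value 29+40=69
- B+D: duration 4+2=6, value 40+13=53
- A+C: duration 3+9=12, value 29+16=45
Best: 82 pts.

82 pts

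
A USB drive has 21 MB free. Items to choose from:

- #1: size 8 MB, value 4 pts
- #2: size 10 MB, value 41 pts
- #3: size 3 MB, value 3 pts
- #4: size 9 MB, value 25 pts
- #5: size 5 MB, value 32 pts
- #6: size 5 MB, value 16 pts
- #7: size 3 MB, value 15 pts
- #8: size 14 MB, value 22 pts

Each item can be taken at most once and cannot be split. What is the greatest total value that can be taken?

91 pts

Check high-value combinations within 21 MB:
- #2+#3+#5+#7: size 10+3+5+3=21, value 41+3+32+15=91
- #2+#5+#6: size 10+5+5=20, value 41+32+16=89
- #2+#5+#7: size 10+5+3=18, value 41+32+15=88
- #2+#3+#5: size 10+3+5=18, value 41+3+32=76
Best: 91 pts.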